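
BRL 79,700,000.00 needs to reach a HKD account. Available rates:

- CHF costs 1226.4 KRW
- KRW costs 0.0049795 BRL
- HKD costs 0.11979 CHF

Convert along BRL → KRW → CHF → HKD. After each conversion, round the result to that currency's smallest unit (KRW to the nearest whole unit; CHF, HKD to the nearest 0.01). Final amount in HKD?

HKD 108,948,154.52

BRL 79,700,000.00 ÷ 0.0049795 = KRW 16,005,623,055
KRW 16,005,623,055 ÷ 1226.4 = CHF 13,050,899.43
CHF 13,050,899.43 ÷ 0.11979 = HKD 108,948,154.52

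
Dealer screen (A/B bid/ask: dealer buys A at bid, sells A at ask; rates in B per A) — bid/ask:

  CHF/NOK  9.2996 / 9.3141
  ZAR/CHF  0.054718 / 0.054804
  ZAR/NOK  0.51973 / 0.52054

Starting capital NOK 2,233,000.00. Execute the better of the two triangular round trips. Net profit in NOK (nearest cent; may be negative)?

Net profit: NOK 40,596.31

Best loop NOK → CHF → ZAR → NOK:
NOK 2,233,000.00 ÷ 9.3141 (buy CHF at ask) = CHF 239,744.04
CHF 239,744.04 ÷ 0.054804 (buy ZAR at ask) = ZAR 4,374,572.00
ZAR 4,374,572.00 × 0.51973 (sell ZAR at bid) = NOK 2,273,596.31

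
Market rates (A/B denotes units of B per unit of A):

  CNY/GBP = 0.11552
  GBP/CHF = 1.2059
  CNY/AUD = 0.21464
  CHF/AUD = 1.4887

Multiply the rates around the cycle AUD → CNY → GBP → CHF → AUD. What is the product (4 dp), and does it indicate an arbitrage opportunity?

Around AUD → CNY → GBP → CHF → AUD: 1 ÷ 0.21464 × 0.11552 × 1.2059 × 1.4887 = 0.966195
Product < 1; profitable direction is AUD → CHF → GBP → CNY → AUD.

0.9662 (arbitrage exists)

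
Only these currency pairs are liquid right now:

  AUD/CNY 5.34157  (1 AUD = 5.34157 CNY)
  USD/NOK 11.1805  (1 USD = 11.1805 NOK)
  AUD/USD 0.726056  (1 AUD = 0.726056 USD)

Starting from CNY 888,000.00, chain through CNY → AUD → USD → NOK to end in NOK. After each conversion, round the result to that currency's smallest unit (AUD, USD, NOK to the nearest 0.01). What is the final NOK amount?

NOK 1,349,507.82

CNY 888,000.00 ÷ 5.34157 = AUD 166,243.26
AUD 166,243.26 × 0.726056 = USD 120,701.92
USD 120,701.92 × 11.1805 = NOK 1,349,507.82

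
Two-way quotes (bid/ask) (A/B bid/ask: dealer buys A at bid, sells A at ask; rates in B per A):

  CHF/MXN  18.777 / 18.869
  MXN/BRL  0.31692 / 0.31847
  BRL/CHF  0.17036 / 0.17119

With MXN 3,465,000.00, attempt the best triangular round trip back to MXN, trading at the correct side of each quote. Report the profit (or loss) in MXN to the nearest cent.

Best loop MXN → BRL → CHF → MXN:
MXN 3,465,000.00 × 0.31692 (sell MXN at bid) = BRL 1,098,127.80
BRL 1,098,127.80 × 0.17036 (sell BRL at bid) = CHF 187,077.05
CHF 187,077.05 × 18.777 (sell CHF at bid) = MXN 3,512,745.81

Net profit: MXN 47,745.81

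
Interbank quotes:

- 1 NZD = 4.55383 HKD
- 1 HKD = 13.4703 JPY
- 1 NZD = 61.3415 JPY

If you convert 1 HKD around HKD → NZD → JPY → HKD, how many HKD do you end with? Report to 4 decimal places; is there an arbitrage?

1.0000 (no arbitrage)

Around HKD → NZD → JPY → HKD: 1 ÷ 4.55383 × 61.3415 ÷ 13.4703 = 1.000001
Product ≈ 1 (deviation 0.000%, within rounding noise).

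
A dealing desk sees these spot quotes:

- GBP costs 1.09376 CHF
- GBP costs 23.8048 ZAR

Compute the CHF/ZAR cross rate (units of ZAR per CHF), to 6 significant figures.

1 CHF ÷ 1.09376 = 0.914277 GBP
0.914277 GBP × 23.8048 = 21.7642 ZAR

CHF/ZAR = 21.7642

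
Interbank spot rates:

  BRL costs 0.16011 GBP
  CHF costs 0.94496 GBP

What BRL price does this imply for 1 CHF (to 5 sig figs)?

CHF/BRL = 5.9019

1 CHF × 0.94496 = 0.94496 GBP
0.94496 GBP ÷ 0.16011 = 5.90194 BRL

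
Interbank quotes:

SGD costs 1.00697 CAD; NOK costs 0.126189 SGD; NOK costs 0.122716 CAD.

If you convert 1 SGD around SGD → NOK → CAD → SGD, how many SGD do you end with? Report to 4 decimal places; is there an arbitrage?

0.9657 (arbitrage exists)

Around SGD → NOK → CAD → SGD: 1 ÷ 0.126189 × 0.122716 ÷ 1.00697 = 0.965747
Product < 1; profitable direction is SGD → CAD → NOK → SGD.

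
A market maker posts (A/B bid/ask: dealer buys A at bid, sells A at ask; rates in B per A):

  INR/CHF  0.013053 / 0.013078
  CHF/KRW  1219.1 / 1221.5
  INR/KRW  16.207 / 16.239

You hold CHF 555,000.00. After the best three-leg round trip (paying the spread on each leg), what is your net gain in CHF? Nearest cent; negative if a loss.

Best loop CHF → INR → KRW → CHF:
CHF 555,000.00 ÷ 0.013078 (buy INR at ask) = INR 42,437,681.60
INR 42,437,681.60 × 16.207 (sell INR at bid) = KRW 687,787,506
KRW 687,787,506 ÷ 1221.5 (buy CHF at ask) = CHF 563,067.95

Net profit: CHF 8,067.95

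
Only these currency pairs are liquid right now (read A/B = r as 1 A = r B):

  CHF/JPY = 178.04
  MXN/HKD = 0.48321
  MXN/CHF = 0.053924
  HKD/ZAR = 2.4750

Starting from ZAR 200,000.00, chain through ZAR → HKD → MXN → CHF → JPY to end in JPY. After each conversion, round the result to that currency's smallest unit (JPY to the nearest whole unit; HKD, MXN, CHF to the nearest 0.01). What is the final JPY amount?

JPY 1,605,531

ZAR 200,000.00 ÷ 2.4750 = HKD 80,808.08
HKD 80,808.08 ÷ 0.48321 = MXN 167,231.80
MXN 167,231.80 × 0.053924 = CHF 9,017.81
CHF 9,017.81 × 178.04 = JPY 1,605,531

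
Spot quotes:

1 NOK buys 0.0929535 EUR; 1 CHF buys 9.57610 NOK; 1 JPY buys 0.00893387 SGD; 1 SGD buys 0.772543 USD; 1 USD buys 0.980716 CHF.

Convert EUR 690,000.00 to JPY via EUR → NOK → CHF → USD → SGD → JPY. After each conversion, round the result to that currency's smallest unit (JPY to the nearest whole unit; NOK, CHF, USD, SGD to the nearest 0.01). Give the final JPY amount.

EUR 690,000.00 ÷ 0.0929535 = NOK 7,423,066.37
NOK 7,423,066.37 ÷ 9.57610 = CHF 775,165.92
CHF 775,165.92 ÷ 0.980716 = USD 790,408.15
USD 790,408.15 ÷ 0.772543 = SGD 1,023,125.12
SGD 1,023,125.12 ÷ 0.00893387 = JPY 114,522,051

JPY 114,522,051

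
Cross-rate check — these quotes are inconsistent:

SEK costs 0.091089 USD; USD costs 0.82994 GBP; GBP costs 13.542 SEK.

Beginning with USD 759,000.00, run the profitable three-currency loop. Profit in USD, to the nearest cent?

Profit: USD 18,028.98

Profitable loop is USD → GBP → SEK → USD:
USD 759,000.00 × 0.82994 = GBP 629,924.46
GBP 629,924.46 × 13.542 = SEK 8,530,437.04
SEK 8,530,437.04 × 0.091089 = USD 777,028.98
Profit = USD 777,028.98 − USD 759,000.00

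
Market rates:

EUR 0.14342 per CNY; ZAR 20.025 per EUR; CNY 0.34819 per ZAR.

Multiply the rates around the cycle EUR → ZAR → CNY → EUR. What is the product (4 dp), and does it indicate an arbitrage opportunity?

1.0000 (no arbitrage)

Around EUR → ZAR → CNY → EUR: 1 × 20.025 × 0.34819 × 0.14342 = 0.999997
Product ≈ 1 (deviation 0.000%, within rounding noise).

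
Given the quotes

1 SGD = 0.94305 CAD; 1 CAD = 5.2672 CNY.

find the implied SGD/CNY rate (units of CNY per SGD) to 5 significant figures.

SGD/CNY = 4.9672

1 SGD × 0.94305 = 0.94305 CAD
0.94305 CAD × 5.2672 = 4.96723 CNY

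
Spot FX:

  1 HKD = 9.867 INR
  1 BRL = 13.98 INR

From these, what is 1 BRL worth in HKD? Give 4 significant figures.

1 BRL × 13.98 = 13.98 INR
13.98 INR ÷ 9.867 = 1.41684 HKD

BRL/HKD = 1.417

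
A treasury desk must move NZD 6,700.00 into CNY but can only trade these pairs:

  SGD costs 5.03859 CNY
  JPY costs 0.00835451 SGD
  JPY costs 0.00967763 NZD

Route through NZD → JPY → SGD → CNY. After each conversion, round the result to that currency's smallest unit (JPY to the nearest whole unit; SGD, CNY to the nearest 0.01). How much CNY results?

NZD 6,700.00 ÷ 0.00967763 = JPY 692,318
JPY 692,318 × 0.00835451 = SGD 5,783.98
SGD 5,783.98 × 5.03859 = CNY 29,143.10

CNY 29,143.10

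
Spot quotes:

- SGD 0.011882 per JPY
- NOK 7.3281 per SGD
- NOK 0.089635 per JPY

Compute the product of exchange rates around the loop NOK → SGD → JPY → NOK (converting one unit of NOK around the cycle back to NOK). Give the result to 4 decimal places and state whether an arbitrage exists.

1.0294 (arbitrage exists)

Around NOK → SGD → JPY → NOK: 1 ÷ 7.3281 ÷ 0.011882 × 0.089635 = 1.029430
Product > 1; profitable direction is NOK → SGD → JPY → NOK.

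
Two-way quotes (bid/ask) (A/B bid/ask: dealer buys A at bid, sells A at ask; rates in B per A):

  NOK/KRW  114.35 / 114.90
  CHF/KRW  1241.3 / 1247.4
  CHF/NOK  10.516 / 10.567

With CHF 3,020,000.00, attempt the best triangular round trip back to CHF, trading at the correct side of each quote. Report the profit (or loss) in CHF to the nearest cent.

Net profit: CHF 67,535.52

Best loop CHF → KRW → NOK → CHF:
CHF 3,020,000.00 × 1241.3 (sell CHF at bid) = KRW 3,748,726,000
KRW 3,748,726,000 ÷ 114.90 (buy NOK at ask) = NOK 32,625,987.82
NOK 32,625,987.82 ÷ 10.567 (buy CHF at ask) = CHF 3,087,535.52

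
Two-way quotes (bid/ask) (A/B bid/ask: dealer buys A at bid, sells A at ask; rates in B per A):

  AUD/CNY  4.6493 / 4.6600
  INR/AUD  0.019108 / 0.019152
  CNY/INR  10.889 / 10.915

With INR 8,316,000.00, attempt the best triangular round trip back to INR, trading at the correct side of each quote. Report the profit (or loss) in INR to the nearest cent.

Net profit: INR 220,713.20

Best loop INR → CNY → AUD → INR:
INR 8,316,000.00 ÷ 10.915 (buy CNY at ask) = CNY 761,887.31
CNY 761,887.31 ÷ 4.6600 (buy AUD at ask) = AUD 163,495.13
AUD 163,495.13 ÷ 0.019152 (buy INR at ask) = INR 8,536,713.20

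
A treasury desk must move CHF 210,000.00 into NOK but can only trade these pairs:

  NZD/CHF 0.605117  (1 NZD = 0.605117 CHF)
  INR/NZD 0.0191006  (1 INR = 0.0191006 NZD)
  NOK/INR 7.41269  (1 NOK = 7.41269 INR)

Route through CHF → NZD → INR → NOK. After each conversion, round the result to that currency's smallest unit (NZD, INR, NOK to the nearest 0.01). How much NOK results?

CHF 210,000.00 ÷ 0.605117 = NZD 347,040.32
NZD 347,040.32 ÷ 0.0191006 = INR 18,169,079.51
INR 18,169,079.51 ÷ 7.41269 = NOK 2,451,077.75

NOK 2,451,077.75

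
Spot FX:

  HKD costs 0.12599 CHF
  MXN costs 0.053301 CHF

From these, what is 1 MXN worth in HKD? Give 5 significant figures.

MXN/HKD = 0.42306

1 MXN × 0.053301 = 0.053301 CHF
0.053301 CHF ÷ 0.12599 = 0.423057 HKD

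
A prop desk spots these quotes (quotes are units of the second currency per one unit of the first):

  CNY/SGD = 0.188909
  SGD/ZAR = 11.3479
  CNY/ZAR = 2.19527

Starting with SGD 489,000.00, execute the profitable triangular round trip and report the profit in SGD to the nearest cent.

Profit: SGD 11,758.87

Profitable loop is SGD → CNY → ZAR → SGD:
SGD 489,000.00 ÷ 0.188909 = CNY 2,588,547.93
CNY 2,588,547.93 × 2.19527 = ZAR 5,682,561.60
ZAR 5,682,561.60 ÷ 11.3479 = SGD 500,758.87
Profit = SGD 500,758.87 − SGD 489,000.00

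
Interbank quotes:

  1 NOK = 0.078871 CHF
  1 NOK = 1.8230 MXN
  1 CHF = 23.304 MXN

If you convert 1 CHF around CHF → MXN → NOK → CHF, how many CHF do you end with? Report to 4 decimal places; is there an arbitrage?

Around CHF → MXN → NOK → CHF: 1 × 23.304 ÷ 1.8230 × 0.078871 = 1.008234
Product > 1; profitable direction is CHF → MXN → NOK → CHF.

1.0082 (arbitrage exists)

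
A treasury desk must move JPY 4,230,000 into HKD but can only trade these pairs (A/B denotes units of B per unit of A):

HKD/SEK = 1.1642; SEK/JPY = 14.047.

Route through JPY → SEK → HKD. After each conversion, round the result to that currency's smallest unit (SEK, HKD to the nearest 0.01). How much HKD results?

JPY 4,230,000 ÷ 14.047 = SEK 301,131.91
SEK 301,131.91 ÷ 1.1642 = HKD 258,659.95

HKD 258,659.95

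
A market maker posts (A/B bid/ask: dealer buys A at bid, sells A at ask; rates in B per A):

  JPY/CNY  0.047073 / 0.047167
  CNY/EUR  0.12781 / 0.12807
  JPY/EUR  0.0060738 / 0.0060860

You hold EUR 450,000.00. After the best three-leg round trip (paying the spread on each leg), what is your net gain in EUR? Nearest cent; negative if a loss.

Best loop EUR → CNY → JPY → EUR:
EUR 450,000.00 ÷ 0.12807 (buy CNY at ask) = CNY 3,513,703.44
CNY 3,513,703.44 ÷ 0.047167 (buy JPY at ask) = JPY 74,494,953
JPY 74,494,953 × 0.0060738 (sell JPY at bid) = EUR 452,467.44

Net profit: EUR 2,467.44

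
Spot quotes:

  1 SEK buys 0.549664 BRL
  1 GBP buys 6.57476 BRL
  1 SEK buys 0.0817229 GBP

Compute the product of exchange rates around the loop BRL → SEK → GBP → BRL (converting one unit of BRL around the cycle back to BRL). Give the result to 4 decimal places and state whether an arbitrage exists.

Around BRL → SEK → GBP → BRL: 1 ÷ 0.549664 × 0.0817229 × 6.57476 = 0.977522
Product < 1; profitable direction is BRL → GBP → SEK → BRL.

0.9775 (arbitrage exists)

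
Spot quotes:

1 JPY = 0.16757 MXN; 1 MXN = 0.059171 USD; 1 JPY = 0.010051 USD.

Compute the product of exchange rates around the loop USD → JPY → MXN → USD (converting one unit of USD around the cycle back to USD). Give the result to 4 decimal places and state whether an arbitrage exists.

0.9865 (arbitrage exists)

Around USD → JPY → MXN → USD: 1 ÷ 0.010051 × 0.16757 × 0.059171 = 0.986497
Product < 1; profitable direction is USD → MXN → JPY → USD.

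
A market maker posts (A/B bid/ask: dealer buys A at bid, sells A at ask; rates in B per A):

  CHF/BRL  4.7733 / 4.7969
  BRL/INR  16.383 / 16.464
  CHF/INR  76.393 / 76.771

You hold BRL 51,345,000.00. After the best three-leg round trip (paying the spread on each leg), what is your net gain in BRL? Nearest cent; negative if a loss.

Best loop BRL → INR → CHF → BRL:
BRL 51,345,000.00 × 16.383 (sell BRL at bid) = INR 841,185,135.00
INR 841,185,135.00 ÷ 76.771 (buy CHF at ask) = CHF 10,957,068.88
CHF 10,957,068.88 × 4.7733 (sell CHF at bid) = BRL 52,301,376.89

Net profit: BRL 956,376.89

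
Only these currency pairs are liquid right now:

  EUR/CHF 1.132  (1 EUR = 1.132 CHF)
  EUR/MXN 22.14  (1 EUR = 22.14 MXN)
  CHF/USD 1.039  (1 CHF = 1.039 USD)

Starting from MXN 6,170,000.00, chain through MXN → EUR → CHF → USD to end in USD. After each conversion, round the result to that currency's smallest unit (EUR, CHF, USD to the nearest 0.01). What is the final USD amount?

USD 327,770.24

MXN 6,170,000.00 ÷ 22.14 = EUR 278,681.12
EUR 278,681.12 × 1.132 = CHF 315,467.03
CHF 315,467.03 × 1.039 = USD 327,770.24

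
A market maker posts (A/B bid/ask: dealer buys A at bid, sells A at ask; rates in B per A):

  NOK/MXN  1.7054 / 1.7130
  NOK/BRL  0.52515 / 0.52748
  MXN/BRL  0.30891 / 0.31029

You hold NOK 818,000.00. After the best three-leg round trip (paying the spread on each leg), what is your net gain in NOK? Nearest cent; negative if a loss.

Best loop NOK → MXN → BRL → NOK:
NOK 818,000.00 × 1.7054 (sell NOK at bid) = MXN 1,395,017.20
MXN 1,395,017.20 × 0.30891 (sell MXN at bid) = BRL 430,934.76
BRL 430,934.76 ÷ 0.52748 (buy NOK at ask) = NOK 816,968.91

Net result: NOK -1,031.09 (no profitable arbitrage after spreads)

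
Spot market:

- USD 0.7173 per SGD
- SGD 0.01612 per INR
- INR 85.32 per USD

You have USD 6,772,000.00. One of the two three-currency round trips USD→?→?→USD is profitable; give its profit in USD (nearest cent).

Profitable loop is USD → SGD → INR → USD:
USD 6,772,000.00 ÷ 0.7173 = SGD 9,440,959.15
SGD 9,440,959.15 ÷ 0.01612 = INR 585,667,441.21
INR 585,667,441.21 ÷ 85.32 = USD 6,864,362.88
Profit = USD 6,864,362.88 − USD 6,772,000.00

Profit: USD 92,362.88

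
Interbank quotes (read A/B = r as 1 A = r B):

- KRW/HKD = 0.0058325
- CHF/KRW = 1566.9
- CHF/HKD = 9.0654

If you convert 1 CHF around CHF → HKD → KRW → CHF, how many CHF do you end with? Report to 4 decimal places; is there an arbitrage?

0.9920 (arbitrage exists)

Around CHF → HKD → KRW → CHF: 1 × 9.0654 ÷ 0.0058325 ÷ 1566.9 = 0.991953
Product < 1; profitable direction is CHF → KRW → HKD → CHF.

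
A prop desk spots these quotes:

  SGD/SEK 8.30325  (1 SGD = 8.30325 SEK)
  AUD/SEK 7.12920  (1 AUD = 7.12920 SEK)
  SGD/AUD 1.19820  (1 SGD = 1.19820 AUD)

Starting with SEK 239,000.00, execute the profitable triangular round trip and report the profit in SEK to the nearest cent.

Profit: SEK 6,878.13

Profitable loop is SEK → SGD → AUD → SEK:
SEK 239,000.00 ÷ 8.30325 = SGD 28,783.91
SGD 28,783.91 × 1.19820 = AUD 34,488.88
AUD 34,488.88 × 7.12920 = SEK 245,878.13
Profit = SEK 245,878.13 − SEK 239,000.00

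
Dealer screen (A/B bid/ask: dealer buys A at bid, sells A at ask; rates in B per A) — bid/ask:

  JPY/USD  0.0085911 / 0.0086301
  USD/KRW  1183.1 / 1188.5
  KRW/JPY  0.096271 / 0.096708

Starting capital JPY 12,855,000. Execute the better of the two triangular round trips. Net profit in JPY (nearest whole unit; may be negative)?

Best loop JPY → KRW → USD → JPY:
JPY 12,855,000 ÷ 0.096708 (buy KRW at ask) = KRW 132,925,921
KRW 132,925,921 ÷ 1188.5 (buy USD at ask) = USD 111,843.43
USD 111,843.43 ÷ 0.0086301 (buy JPY at ask) = JPY 12,959,692

Net profit: JPY 104,692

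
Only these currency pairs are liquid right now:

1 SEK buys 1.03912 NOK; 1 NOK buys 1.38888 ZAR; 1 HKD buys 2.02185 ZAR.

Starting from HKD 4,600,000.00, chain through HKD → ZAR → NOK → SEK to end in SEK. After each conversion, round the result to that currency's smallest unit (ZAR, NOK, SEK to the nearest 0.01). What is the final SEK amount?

SEK 6,444,308.70

HKD 4,600,000.00 × 2.02185 = ZAR 9,300,510.00
ZAR 9,300,510.00 ÷ 1.38888 = NOK 6,696,410.06
NOK 6,696,410.06 ÷ 1.03912 = SEK 6,444,308.70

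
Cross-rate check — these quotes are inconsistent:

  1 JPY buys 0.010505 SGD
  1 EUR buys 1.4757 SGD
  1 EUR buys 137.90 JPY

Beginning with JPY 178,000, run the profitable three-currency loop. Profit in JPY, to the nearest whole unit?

Profit: JPY 3,325

Profitable loop is JPY → EUR → SGD → JPY:
JPY 178,000 ÷ 137.90 = EUR 1,290.79
EUR 1,290.79 × 1.4757 = SGD 1,904.82
SGD 1,904.82 ÷ 0.010505 = JPY 181,325
Profit = JPY 181,325 − JPY 178,000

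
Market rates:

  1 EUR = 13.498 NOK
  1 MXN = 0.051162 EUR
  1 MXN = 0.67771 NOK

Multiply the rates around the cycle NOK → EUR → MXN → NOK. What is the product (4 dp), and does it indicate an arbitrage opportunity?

Around NOK → EUR → MXN → NOK: 1 ÷ 13.498 ÷ 0.051162 × 0.67771 = 0.981357
Product < 1; profitable direction is NOK → MXN → EUR → NOK.

0.9814 (arbitrage exists)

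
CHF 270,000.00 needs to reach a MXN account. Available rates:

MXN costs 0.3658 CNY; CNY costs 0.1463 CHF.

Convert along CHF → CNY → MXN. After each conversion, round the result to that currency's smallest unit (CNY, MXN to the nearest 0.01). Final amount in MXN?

CHF 270,000.00 ÷ 0.1463 = CNY 1,845,522.90
CNY 1,845,522.90 ÷ 0.3658 = MXN 5,045,169.22

MXN 5,045,169.22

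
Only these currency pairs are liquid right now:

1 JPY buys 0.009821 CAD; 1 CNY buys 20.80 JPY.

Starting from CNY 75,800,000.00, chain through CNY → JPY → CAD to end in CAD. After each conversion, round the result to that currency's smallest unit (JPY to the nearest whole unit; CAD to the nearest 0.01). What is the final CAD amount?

CNY 75,800,000.00 × 20.80 = JPY 1,576,640,000
JPY 1,576,640,000 × 0.009821 = CAD 15,484,181.44

CAD 15,484,181.44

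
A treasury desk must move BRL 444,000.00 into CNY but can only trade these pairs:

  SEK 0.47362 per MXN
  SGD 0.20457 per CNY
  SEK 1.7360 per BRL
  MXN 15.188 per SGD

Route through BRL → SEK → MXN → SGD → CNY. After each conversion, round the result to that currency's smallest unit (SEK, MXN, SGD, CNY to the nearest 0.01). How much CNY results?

CNY 523,793.52

BRL 444,000.00 × 1.7360 = SEK 770,784.00
SEK 770,784.00 ÷ 0.47362 = MXN 1,627,431.27
MXN 1,627,431.27 ÷ 15.188 = SGD 107,152.44
SGD 107,152.44 ÷ 0.20457 = CNY 523,793.52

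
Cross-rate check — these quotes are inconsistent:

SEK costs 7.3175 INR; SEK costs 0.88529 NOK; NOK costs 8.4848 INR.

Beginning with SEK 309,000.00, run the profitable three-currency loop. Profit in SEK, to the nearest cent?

Profitable loop is SEK → NOK → INR → SEK:
SEK 309,000.00 × 0.88529 = NOK 273,554.61
NOK 273,554.61 × 8.4848 = INR 2,321,056.15
INR 2,321,056.15 ÷ 7.3175 = SEK 317,192.50
Profit = SEK 317,192.50 − SEK 309,000.00

Profit: SEK 8,192.50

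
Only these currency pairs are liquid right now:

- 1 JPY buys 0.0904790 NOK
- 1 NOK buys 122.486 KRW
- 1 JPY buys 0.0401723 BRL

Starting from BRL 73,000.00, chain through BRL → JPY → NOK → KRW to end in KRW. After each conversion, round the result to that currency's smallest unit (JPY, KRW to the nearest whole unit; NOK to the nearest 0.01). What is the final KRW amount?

BRL 73,000.00 ÷ 0.0401723 = JPY 1,817,173
JPY 1,817,173 × 0.0904790 = NOK 164,416.00
NOK 164,416.00 × 122.486 = KRW 20,138,658

KRW 20,138,658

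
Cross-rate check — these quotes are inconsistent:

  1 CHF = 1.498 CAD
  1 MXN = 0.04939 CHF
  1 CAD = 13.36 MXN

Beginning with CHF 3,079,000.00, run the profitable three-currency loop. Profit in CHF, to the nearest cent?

Profitable loop is CHF → MXN → CAD → CHF:
CHF 3,079,000.00 ÷ 0.04939 = MXN 62,340,554.77
MXN 62,340,554.77 ÷ 13.36 = CAD 4,666,209.19
CAD 4,666,209.19 ÷ 1.498 = CHF 3,114,959.41
Profit = CHF 3,114,959.41 − CHF 3,079,000.00

Profit: CHF 35,959.41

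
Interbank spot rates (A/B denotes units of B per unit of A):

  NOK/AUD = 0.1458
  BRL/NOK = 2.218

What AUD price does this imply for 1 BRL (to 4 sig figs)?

BRL/AUD = 0.3234

1 BRL × 2.218 = 2.218 NOK
2.218 NOK × 0.1458 = 0.323384 AUD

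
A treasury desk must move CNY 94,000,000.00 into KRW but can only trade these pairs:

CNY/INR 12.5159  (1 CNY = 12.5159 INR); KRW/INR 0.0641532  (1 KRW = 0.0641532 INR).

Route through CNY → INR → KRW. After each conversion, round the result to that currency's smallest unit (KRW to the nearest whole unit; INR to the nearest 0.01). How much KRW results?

CNY 94,000,000.00 × 12.5159 = INR 1,176,494,600.00
INR 1,176,494,600.00 ÷ 0.0641532 = KRW 18,338,829,552

KRW 18,338,829,552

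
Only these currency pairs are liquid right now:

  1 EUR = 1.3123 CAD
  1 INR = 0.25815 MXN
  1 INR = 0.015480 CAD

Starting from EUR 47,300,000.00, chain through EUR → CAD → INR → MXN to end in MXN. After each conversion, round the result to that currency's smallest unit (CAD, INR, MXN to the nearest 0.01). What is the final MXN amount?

MXN 1,035,131,304.17

EUR 47,300,000.00 × 1.3123 = CAD 62,071,790.00
CAD 62,071,790.00 ÷ 0.015480 = INR 4,009,805,555.56
INR 4,009,805,555.56 × 0.25815 = MXN 1,035,131,304.17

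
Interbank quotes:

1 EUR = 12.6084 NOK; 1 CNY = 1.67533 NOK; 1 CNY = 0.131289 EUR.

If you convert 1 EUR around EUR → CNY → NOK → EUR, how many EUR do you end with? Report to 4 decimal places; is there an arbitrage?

Around EUR → CNY → NOK → EUR: 1 ÷ 0.131289 × 1.67533 ÷ 12.6084 = 1.012073
Product > 1; profitable direction is EUR → CNY → NOK → EUR.

1.0121 (arbitrage exists)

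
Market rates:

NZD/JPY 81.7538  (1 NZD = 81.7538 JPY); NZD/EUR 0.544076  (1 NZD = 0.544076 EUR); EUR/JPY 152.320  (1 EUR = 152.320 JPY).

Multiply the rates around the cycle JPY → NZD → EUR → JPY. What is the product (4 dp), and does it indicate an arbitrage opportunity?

Around JPY → NZD → EUR → JPY: 1 ÷ 81.7538 × 0.544076 × 152.320 = 1.013698
Product > 1; profitable direction is JPY → NZD → EUR → JPY.

1.0137 (arbitrage exists)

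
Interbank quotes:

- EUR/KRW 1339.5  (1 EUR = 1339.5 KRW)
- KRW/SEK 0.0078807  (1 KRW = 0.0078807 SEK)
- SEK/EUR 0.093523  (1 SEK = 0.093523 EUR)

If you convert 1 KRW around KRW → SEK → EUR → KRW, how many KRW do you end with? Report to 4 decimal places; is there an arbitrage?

Around KRW → SEK → EUR → KRW: 1 × 0.0078807 × 0.093523 × 1339.5 = 0.987247
Product < 1; profitable direction is KRW → EUR → SEK → KRW.

0.9872 (arbitrage exists)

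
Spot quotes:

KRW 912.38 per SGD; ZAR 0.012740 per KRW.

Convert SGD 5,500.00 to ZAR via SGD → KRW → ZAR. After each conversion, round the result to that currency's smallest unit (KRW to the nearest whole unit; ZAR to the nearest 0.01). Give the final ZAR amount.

SGD 5,500.00 × 912.38 = KRW 5,018,090
KRW 5,018,090 × 0.012740 = ZAR 63,930.47

ZAR 63,930.47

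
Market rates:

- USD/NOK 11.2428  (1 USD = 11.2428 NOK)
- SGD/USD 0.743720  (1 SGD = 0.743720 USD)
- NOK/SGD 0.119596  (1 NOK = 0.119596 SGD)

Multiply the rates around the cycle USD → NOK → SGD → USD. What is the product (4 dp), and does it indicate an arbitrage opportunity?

Around USD → NOK → SGD → USD: 1 × 11.2428 × 0.119596 × 0.743720 = 1.000001
Product ≈ 1 (deviation 0.000%, within rounding noise).

1.0000 (no arbitrage)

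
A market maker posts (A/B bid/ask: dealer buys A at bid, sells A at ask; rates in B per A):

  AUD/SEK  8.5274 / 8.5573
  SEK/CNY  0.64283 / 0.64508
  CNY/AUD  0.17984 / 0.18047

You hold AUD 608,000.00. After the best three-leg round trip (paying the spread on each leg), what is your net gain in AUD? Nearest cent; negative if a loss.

Best loop AUD → CNY → SEK → AUD:
AUD 608,000.00 ÷ 0.18047 (buy CNY at ask) = CNY 3,368,980.99
CNY 3,368,980.99 ÷ 0.64508 (buy SEK at ask) = SEK 5,222,578.59
SEK 5,222,578.59 ÷ 8.5573 (buy AUD at ask) = AUD 610,306.82

Net profit: AUD 2,306.82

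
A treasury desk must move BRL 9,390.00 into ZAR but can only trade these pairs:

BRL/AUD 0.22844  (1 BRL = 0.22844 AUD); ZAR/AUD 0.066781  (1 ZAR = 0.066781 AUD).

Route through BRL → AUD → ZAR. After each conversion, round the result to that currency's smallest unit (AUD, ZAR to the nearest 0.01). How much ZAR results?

ZAR 32,120.66

BRL 9,390.00 × 0.22844 = AUD 2,145.05
AUD 2,145.05 ÷ 0.066781 = ZAR 32,120.66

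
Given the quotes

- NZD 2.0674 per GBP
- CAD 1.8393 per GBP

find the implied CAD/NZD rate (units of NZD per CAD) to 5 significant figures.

1 CAD ÷ 1.8393 = 0.543685 GBP
0.543685 GBP × 2.0674 = 1.12401 NZD

CAD/NZD = 1.1240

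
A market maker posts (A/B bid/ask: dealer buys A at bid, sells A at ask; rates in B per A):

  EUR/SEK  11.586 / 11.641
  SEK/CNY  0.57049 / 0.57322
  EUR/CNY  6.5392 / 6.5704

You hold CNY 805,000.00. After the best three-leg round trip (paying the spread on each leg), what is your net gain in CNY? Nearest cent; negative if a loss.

Net profit: CNY 4,814.65

Best loop CNY → EUR → SEK → CNY:
CNY 805,000.00 ÷ 6.5704 (buy EUR at ask) = EUR 122,519.18
EUR 122,519.18 × 11.586 (sell EUR at bid) = SEK 1,419,507.18
SEK 1,419,507.18 × 0.57049 (sell SEK at bid) = CNY 809,814.65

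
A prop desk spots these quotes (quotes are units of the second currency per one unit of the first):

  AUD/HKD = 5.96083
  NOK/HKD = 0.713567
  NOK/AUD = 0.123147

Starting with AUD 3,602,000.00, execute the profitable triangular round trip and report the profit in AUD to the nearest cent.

Profitable loop is AUD → HKD → NOK → AUD:
AUD 3,602,000.00 × 5.96083 = HKD 21,470,909.66
HKD 21,470,909.66 ÷ 0.713567 = NOK 30,089,549.63
NOK 30,089,549.63 × 0.123147 = AUD 3,705,437.77
Profit = AUD 3,705,437.77 − AUD 3,602,000.00

Profit: AUD 103,437.77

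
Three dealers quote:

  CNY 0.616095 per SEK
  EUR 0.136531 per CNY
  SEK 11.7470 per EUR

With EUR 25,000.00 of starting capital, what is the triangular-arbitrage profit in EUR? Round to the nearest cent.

Profitable loop is EUR → CNY → SEK → EUR:
EUR 25,000.00 ÷ 0.136531 = CNY 183,108.60
CNY 183,108.60 ÷ 0.616095 = SEK 297,208.38
SEK 297,208.38 ÷ 11.7470 = EUR 25,300.79
Profit = EUR 25,300.79 − EUR 25,000.00

Profit: EUR 300.79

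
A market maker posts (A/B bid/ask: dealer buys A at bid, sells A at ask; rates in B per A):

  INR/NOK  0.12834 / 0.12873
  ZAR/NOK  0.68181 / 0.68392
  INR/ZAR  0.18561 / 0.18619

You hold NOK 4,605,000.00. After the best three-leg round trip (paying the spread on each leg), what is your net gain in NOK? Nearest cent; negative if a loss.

Net profit: NOK 36,197.11

Best loop NOK → ZAR → INR → NOK:
NOK 4,605,000.00 ÷ 0.68392 (buy ZAR at ask) = ZAR 6,733,243.65
ZAR 6,733,243.65 ÷ 0.18619 (buy INR at ask) = INR 36,163,293.70
INR 36,163,293.70 × 0.12834 (sell INR at bid) = NOK 4,641,197.11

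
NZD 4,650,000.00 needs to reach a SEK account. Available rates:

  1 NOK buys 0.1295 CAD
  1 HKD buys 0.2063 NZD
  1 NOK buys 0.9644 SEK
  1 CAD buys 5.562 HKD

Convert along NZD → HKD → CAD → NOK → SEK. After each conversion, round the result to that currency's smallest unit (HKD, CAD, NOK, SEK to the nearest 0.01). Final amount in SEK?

NZD 4,650,000.00 ÷ 0.2063 = HKD 22,539,990.31
HKD 22,539,990.31 ÷ 5.562 = CAD 4,052,497.36
CAD 4,052,497.36 ÷ 0.1295 = NOK 31,293,415.91
NOK 31,293,415.91 × 0.9644 = SEK 30,179,370.30

SEK 30,179,370.30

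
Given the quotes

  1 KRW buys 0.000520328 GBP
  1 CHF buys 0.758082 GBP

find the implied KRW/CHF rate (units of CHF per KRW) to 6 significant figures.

KRW/CHF = 0.000686374

1 KRW × 0.000520328 = 0.000520328 GBP
0.000520328 GBP ÷ 0.758082 = 0.000686374 CHF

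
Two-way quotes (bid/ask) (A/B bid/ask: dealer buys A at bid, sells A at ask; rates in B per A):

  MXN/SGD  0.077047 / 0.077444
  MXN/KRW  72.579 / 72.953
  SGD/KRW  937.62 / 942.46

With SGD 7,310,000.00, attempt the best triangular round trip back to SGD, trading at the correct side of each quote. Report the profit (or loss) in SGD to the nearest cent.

Net result: SGD -40,950.04 (no profitable arbitrage after spreads)

Best loop SGD → MXN → KRW → SGD:
SGD 7,310,000.00 ÷ 0.077444 (buy MXN at ask) = MXN 94,390,785.60
MXN 94,390,785.60 × 72.579 (sell MXN at bid) = KRW 6,850,788,828
KRW 6,850,788,828 ÷ 942.46 (buy SGD at ask) = SGD 7,269,049.96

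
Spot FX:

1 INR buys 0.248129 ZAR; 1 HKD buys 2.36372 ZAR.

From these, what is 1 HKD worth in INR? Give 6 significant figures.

1 HKD × 2.36372 = 2.36372 ZAR
2.36372 ZAR ÷ 0.248129 = 9.52617 INR

HKD/INR = 9.52617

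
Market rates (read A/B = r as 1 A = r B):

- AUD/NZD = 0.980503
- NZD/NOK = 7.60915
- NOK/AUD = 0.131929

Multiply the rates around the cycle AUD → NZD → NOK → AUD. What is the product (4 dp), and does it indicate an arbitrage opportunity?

0.9843 (arbitrage exists)

Around AUD → NZD → NOK → AUD: 1 × 0.980503 × 7.60915 × 0.131929 = 0.984295
Product < 1; profitable direction is AUD → NOK → NZD → AUD.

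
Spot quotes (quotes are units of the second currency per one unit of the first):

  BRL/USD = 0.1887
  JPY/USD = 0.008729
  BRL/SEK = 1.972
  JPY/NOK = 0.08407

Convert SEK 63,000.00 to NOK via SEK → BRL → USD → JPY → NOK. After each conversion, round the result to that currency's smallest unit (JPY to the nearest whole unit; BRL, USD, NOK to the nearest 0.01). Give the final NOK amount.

NOK 58,060.68

SEK 63,000.00 ÷ 1.972 = BRL 31,947.26
BRL 31,947.26 × 0.1887 = USD 6,028.45
USD 6,028.45 ÷ 0.008729 = JPY 690,623
JPY 690,623 × 0.08407 = NOK 58,060.68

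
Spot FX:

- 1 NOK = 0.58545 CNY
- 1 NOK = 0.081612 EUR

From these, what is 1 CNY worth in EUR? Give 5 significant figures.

CNY/EUR = 0.13940

1 CNY ÷ 0.58545 = 1.70809 NOK
1.70809 NOK × 0.081612 = 0.1394 EUR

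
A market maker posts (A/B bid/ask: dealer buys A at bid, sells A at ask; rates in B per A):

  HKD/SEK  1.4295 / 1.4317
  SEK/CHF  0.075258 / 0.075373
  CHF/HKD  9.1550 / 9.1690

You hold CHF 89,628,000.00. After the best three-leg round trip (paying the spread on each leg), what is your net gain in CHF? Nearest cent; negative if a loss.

Best loop CHF → SEK → HKD → CHF:
CHF 89,628,000.00 ÷ 0.075373 (buy SEK at ask) = SEK 1,189,126,079.63
SEK 1,189,126,079.63 ÷ 1.4317 (buy HKD at ask) = HKD 830,569,308.95
HKD 830,569,308.95 ÷ 9.1690 (buy CHF at ask) = CHF 90,584,503.10

Net profit: CHF 956,503.10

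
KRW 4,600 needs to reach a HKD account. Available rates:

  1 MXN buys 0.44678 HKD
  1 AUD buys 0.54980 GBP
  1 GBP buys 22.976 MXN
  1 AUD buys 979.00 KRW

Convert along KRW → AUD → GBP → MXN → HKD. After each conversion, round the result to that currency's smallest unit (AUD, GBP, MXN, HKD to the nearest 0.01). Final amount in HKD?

HKD 26.49

KRW 4,600 ÷ 979.00 = AUD 4.70
AUD 4.70 × 0.54980 = GBP 2.58
GBP 2.58 × 22.976 = MXN 59.28
MXN 59.28 × 0.44678 = HKD 26.49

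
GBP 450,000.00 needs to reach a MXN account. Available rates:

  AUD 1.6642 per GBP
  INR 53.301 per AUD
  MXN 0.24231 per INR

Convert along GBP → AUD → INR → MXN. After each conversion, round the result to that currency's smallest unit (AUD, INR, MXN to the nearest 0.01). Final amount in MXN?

MXN 9,672,187.93

GBP 450,000.00 × 1.6642 = AUD 748,890.00
AUD 748,890.00 × 53.301 = INR 39,916,585.89
INR 39,916,585.89 × 0.24231 = MXN 9,672,187.93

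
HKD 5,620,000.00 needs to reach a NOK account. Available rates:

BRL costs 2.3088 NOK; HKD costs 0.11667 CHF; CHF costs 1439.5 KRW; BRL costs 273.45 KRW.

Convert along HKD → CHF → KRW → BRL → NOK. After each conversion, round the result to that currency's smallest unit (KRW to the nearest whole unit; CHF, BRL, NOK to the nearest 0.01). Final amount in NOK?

NOK 7,969,215.47

HKD 5,620,000.00 × 0.11667 = CHF 655,685.40
CHF 655,685.40 × 1439.5 = KRW 943,859,133
KRW 943,859,133 ÷ 273.45 = BRL 3,451,669.90
BRL 3,451,669.90 × 2.3088 = NOK 7,969,215.47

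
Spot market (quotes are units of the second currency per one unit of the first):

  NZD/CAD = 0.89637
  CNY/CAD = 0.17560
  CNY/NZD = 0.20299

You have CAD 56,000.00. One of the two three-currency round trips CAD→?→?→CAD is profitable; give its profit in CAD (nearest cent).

Profitable loop is CAD → CNY → NZD → CAD:
CAD 56,000.00 ÷ 0.17560 = CNY 318,906.61
CNY 318,906.61 × 0.20299 = NZD 64,734.85
NZD 64,734.85 × 0.89637 = CAD 58,026.38
Profit = CAD 58,026.38 − CAD 56,000.00

Profit: CAD 2,026.38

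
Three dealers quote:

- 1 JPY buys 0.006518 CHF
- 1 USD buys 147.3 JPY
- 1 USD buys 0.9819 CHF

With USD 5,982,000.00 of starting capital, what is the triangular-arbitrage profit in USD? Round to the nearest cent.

Profitable loop is USD → CHF → JPY → USD:
USD 5,982,000.00 × 0.9819 = CHF 5,873,725.80
CHF 5,873,725.80 ÷ 0.006518 = JPY 901,154,618
JPY 901,154,618 ÷ 147.3 = USD 6,117,818.18
Profit = USD 6,117,818.18 − USD 5,982,000.00

Profit: USD 135,818.18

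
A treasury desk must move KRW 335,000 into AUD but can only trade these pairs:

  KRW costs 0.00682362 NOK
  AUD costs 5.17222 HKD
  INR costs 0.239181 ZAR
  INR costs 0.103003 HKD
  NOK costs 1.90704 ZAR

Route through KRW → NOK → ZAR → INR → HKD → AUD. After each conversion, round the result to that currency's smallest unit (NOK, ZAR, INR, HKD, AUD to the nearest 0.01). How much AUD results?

KRW 335,000 × 0.00682362 = NOK 2,285.91
NOK 2,285.91 × 1.90704 = ZAR 4,359.32
ZAR 4,359.32 ÷ 0.239181 = INR 18,226.03
INR 18,226.03 × 0.103003 = HKD 1,877.34
HKD 1,877.34 ÷ 5.17222 = AUD 362.97

AUD 362.97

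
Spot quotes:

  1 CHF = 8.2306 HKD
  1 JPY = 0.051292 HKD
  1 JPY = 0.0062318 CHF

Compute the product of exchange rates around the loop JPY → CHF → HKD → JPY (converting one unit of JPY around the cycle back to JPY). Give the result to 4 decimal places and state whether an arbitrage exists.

Around JPY → CHF → HKD → JPY: 1 × 0.0062318 × 8.2306 ÷ 0.051292 = 0.999989
Product ≈ 1 (deviation 0.001%, within rounding noise).

1.0000 (no arbitrage)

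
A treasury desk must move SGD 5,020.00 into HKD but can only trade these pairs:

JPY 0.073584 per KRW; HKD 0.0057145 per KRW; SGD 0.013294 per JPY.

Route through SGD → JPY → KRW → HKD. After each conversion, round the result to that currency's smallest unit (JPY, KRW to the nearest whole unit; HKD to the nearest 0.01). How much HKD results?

SGD 5,020.00 ÷ 0.013294 = JPY 377,614
JPY 377,614 ÷ 0.073584 = KRW 5,131,741
KRW 5,131,741 × 0.0057145 = HKD 29,325.33

HKD 29,325.33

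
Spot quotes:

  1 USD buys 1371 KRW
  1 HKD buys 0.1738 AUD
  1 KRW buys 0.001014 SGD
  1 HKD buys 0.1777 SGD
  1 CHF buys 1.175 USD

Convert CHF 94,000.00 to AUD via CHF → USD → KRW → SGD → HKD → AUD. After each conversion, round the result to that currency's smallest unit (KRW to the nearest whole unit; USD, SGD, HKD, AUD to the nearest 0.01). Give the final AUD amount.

CHF 94,000.00 × 1.175 = USD 110,450.00
USD 110,450.00 × 1371 = KRW 151,426,950
KRW 151,426,950 × 0.001014 = SGD 153,546.93
SGD 153,546.93 ÷ 0.1777 = HKD 864,079.52
HKD 864,079.52 × 0.1738 = AUD 150,177.02

AUD 150,177.02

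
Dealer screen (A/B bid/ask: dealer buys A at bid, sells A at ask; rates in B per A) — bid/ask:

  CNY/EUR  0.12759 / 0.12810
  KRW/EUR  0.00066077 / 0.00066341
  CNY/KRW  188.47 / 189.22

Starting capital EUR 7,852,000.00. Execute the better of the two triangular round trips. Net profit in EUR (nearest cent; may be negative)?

Net profit: EUR 128,826.63

Best loop EUR → KRW → CNY → EUR:
EUR 7,852,000.00 ÷ 0.00066341 (buy KRW at ask) = KRW 11,835,817,971
KRW 11,835,817,971 ÷ 189.22 (buy CNY at ask) = CNY 62,550,565.32
CNY 62,550,565.32 × 0.12759 (sell CNY at bid) = EUR 7,980,826.63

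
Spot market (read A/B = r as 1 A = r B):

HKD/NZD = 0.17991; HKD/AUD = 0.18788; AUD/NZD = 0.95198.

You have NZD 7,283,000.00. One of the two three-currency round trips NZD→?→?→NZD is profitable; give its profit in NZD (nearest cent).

Profitable loop is NZD → AUD → HKD → NZD:
NZD 7,283,000.00 ÷ 0.95198 = AUD 7,650,370.81
AUD 7,650,370.81 ÷ 0.18788 = HKD 40,719,452.87
HKD 40,719,452.87 × 0.17991 = NZD 7,325,836.77
Profit = NZD 7,325,836.77 − NZD 7,283,000.00

Profit: NZD 42,836.77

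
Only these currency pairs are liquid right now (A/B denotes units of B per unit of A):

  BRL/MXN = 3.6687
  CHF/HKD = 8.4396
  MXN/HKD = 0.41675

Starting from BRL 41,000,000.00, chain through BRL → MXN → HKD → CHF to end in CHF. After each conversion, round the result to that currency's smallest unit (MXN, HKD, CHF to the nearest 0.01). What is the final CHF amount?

BRL 41,000,000.00 × 3.6687 = MXN 150,416,700.00
MXN 150,416,700.00 × 0.41675 = HKD 62,686,159.73
HKD 62,686,159.73 ÷ 8.4396 = CHF 7,427,622.13

CHF 7,427,622.13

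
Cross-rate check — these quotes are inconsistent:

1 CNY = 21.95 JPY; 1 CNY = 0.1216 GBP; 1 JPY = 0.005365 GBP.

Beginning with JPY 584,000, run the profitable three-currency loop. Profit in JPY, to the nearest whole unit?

Profit: JPY 19,035

Profitable loop is JPY → CNY → GBP → JPY:
JPY 584,000 ÷ 21.95 = CNY 26,605.92
CNY 26,605.92 × 0.1216 = GBP 3,235.28
GBP 3,235.28 ÷ 0.005365 = JPY 603,035
Profit = JPY 603,035 − JPY 584,000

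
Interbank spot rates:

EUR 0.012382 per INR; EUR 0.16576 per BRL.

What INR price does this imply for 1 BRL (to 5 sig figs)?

BRL/INR = 13.387

1 BRL × 0.16576 = 0.16576 EUR
0.16576 EUR ÷ 0.012382 = 13.3872 INR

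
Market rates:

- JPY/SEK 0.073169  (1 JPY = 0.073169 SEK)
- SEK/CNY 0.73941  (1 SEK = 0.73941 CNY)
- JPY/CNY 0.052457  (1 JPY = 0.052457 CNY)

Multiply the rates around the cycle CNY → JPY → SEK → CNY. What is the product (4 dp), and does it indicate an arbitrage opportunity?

1.0314 (arbitrage exists)

Around CNY → JPY → SEK → CNY: 1 ÷ 0.052457 × 0.073169 × 0.73941 = 1.031357
Product > 1; profitable direction is CNY → JPY → SEK → CNY.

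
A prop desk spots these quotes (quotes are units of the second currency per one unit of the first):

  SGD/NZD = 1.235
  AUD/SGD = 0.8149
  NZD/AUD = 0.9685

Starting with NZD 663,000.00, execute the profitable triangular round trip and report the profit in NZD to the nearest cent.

Profitable loop is NZD → SGD → AUD → NZD:
NZD 663,000.00 ÷ 1.235 = SGD 536,842.11
SGD 536,842.11 ÷ 0.8149 = AUD 658,782.80
AUD 658,782.80 ÷ 0.9685 = NZD 680,209.40
Profit = NZD 680,209.40 − NZD 663,000.00

Profit: NZD 17,209.40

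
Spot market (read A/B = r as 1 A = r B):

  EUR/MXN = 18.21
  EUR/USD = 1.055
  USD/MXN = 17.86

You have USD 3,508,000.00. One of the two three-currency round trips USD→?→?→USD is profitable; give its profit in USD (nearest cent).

Profit: USD 121,807.16

Profitable loop is USD → MXN → EUR → USD:
USD 3,508,000.00 × 17.86 = MXN 62,652,880.00
MXN 62,652,880.00 ÷ 18.21 = EUR 3,440,575.51
EUR 3,440,575.51 × 1.055 = USD 3,629,807.16
Profit = USD 3,629,807.16 − USD 3,508,000.00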